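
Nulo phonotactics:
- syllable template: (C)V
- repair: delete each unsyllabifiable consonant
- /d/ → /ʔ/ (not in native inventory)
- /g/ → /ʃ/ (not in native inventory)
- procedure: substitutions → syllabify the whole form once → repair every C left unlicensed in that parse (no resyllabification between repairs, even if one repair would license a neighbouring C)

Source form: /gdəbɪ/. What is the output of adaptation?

ʔəbɪ

Substitution: /g/ → /ʃ/, /d/ → /ʔ/, giving /ʃʔəbɪ/.
Under (C)V, the unsyllabifiable consonants are /ʃ/ (no codas are permitted; onsets are limited to one consonant).
Each unlicensed consonant is deleted: /ʃ/.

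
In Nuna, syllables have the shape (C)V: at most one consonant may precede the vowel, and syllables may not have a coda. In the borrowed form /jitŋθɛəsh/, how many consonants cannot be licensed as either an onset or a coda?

Syllabifying with onset maximization leaves /t/, /ŋ/, /s/, /h/ stranded (no codas are permitted; onsets are limited to one consonant).

4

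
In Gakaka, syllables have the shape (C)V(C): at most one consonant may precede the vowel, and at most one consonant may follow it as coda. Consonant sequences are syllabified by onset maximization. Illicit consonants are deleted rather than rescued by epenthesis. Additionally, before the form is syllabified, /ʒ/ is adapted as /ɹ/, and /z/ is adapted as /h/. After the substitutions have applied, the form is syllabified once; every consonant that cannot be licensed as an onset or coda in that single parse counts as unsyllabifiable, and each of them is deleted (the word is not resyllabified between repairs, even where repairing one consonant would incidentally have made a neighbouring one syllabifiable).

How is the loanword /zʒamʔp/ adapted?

Substitution: /z/ → /h/, /ʒ/ → /ɹ/, giving /hɹamʔp/.
Syllabifying with onset maximization leaves /h/, /ʔ/, /p/ stranded (at most one coda consonant is licensed; onsets are limited to one consonant).
Deletion applies to /h/, /ʔ/, /p/.

ɹam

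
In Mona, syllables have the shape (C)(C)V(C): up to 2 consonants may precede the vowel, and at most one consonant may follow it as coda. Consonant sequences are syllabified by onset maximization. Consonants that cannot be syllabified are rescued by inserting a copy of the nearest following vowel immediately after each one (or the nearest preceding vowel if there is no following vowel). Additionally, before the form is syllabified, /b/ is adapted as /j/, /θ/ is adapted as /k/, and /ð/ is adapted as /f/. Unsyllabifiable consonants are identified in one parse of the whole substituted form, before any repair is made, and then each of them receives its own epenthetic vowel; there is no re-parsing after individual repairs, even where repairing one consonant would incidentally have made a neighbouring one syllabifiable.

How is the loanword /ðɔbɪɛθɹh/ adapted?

fɔjɪɛkɹɛhɛ

Substitution: /ð/ → /f/, /b/ → /j/, /θ/ → /k/, giving /fɔjɪɛkɹh/.
Under (C)(C)V(C), the unsyllabifiable consonants are /ɹ/, /h/ (at most one coda consonant is licensed; onsets may contain at most 2 consonants).
Epenthesis after each stranded consonant: /ɹ/ → /ɹɛ/, /h/ → /hɛ/.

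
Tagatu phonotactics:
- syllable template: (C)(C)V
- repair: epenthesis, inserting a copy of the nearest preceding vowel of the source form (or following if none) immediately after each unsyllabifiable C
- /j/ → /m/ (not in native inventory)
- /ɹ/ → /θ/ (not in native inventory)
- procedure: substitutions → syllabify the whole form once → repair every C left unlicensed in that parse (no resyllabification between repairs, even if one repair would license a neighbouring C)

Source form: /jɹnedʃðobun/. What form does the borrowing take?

meθnedeʃðobunu

Substitution: /j/ → /m/, /ɹ/ → /θ/, giving /mθnedʃðobun/.
Under (C)(C)V, the unsyllabifiable consonants are /m/, /d/, /n/ (no codas are permitted; onsets may contain at most 2 consonants).
Epenthesis after each stranded consonant: /m/ → /me/, /d/ → /de/, /n/ → /nu/.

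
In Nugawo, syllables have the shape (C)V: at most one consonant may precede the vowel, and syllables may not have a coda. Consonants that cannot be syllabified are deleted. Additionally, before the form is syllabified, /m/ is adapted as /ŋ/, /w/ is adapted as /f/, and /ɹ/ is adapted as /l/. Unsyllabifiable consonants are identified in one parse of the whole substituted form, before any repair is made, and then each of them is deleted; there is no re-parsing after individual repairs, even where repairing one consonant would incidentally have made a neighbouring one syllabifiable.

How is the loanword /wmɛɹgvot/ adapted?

ŋɛvo

Substitution: /w/ → /f/, /m/ → /ŋ/, /ɹ/ → /l/, giving /fŋɛlgvot/.
The consonants /f/, /l/, /g/, /t/ cannot be parsed into a legal (C)V syllable (no codas are permitted; onsets are limited to one consonant).
Deleting the stranded consonants removes /f/, /l/, /g/, /t/.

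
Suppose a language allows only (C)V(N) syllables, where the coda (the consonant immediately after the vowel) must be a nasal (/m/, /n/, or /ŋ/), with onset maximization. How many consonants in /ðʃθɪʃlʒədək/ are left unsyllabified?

The consonants /ð/, /ʃ/, /ʃ/, /l/, /k/ cannot be parsed into a legal (C)V(N) syllable (only a nasal (/m/, /n/, or /ŋ/) is licensed in coda position; onsets are limited to one consonant).

5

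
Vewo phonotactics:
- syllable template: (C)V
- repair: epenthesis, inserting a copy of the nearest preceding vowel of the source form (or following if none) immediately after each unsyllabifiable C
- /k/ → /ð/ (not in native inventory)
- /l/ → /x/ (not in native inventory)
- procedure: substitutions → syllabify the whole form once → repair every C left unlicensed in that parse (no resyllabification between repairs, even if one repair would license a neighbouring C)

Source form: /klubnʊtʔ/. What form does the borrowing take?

ðuxubunʊtʊʔʊ

Substitution: /k/ → /ð/, /l/ → /x/, giving /ðxubnʊtʔ/.
Under (C)V, the unsyllabifiable consonants are /ð/, /b/, /t/, /ʔ/ (no codas are permitted; onsets are limited to one consonant).
Each unlicensed consonant becomes the onset of a new syllable: /ð/ → /ðu/, /b/ → /bu/, /t/ → /tʊ/, /ʔ/ → /ʔʊ/.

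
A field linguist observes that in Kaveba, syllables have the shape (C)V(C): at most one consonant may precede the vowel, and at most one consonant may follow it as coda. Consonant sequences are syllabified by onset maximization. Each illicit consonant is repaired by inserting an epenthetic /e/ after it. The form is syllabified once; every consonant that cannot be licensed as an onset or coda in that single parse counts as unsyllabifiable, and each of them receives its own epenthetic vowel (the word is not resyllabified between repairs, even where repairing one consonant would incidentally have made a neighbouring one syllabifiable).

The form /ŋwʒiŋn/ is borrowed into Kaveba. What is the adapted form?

ŋeweʒiŋne

Under (C)V(C), the unsyllabifiable consonants are /ŋ/, /w/, /n/ (at most one coda consonant is licensed; onsets are limited to one consonant).
Each unlicensed consonant becomes the onset of a new syllable: /ŋ/ → /ŋe/, /w/ → /we/, /n/ → /ne/.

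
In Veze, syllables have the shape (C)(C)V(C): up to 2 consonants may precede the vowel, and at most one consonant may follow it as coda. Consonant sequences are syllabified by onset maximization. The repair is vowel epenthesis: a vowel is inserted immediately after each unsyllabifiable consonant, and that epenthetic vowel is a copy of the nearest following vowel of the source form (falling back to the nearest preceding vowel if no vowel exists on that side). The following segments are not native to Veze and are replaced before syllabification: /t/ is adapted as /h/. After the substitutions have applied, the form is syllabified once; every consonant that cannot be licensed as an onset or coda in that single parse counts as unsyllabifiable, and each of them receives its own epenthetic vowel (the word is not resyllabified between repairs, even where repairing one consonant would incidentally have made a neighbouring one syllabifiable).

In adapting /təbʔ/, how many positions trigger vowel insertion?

1

After substitution the input is /həbʔ/.
The unsyllabifiable consonants are /ʔ/; each receives one epenthetic vowel.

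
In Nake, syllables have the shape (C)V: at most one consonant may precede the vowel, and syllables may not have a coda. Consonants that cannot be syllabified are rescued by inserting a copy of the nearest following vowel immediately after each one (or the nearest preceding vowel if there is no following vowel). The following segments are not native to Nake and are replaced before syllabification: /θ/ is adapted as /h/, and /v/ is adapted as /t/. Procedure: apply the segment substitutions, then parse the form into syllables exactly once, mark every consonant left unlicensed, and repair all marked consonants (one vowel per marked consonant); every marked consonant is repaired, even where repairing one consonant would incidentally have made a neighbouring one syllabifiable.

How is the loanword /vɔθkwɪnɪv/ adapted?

Substitution: /v/ → /t/, /θ/ → /h/, giving /tɔhkwɪnɪt/.
Under (C)V, the unsyllabifiable consonants are /h/, /k/, /t/ (no codas are permitted; onsets are limited to one consonant).
Each unlicensed consonant becomes the onset of a new syllable: /h/ → /hɪ/, /k/ → /kɪ/, /t/ → /tɪ/.

tɔhɪkɪwɪnɪtɪ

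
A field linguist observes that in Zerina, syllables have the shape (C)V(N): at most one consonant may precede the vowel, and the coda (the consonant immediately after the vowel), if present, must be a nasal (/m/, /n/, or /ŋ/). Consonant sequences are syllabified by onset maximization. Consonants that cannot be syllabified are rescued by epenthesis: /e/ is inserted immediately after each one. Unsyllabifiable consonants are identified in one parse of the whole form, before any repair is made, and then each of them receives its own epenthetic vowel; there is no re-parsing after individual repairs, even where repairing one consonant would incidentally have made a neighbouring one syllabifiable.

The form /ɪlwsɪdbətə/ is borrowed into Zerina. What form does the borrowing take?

The consonants /l/, /w/, /d/ cannot be parsed into a legal (C)V(N) syllable (only a nasal (/m/, /n/, or /ŋ/) is licensed in coda position; onsets are limited to one consonant).
Epenthesis after each stranded consonant: /l/ → /le/, /w/ → /we/, /d/ → /de/.

ɪlewesɪdebətə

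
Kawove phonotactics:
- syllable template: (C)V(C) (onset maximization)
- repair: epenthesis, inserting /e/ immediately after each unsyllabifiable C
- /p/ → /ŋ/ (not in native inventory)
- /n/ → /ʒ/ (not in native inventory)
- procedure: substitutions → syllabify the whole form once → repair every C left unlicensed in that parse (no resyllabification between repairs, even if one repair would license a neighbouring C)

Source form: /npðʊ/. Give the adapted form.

Substitution: /n/ → /ʒ/, /p/ → /ŋ/, giving /ʒŋðʊ/.
The consonants /ʒ/, /ŋ/ cannot be parsed into a legal (C)V(C) syllable (at most one coda consonant is licensed; onsets are limited to one consonant).
Each unlicensed consonant becomes the onset of a new syllable: /ʒ/ → /ʒe/, /ŋ/ → /ŋe/.

ʒeŋeðʊ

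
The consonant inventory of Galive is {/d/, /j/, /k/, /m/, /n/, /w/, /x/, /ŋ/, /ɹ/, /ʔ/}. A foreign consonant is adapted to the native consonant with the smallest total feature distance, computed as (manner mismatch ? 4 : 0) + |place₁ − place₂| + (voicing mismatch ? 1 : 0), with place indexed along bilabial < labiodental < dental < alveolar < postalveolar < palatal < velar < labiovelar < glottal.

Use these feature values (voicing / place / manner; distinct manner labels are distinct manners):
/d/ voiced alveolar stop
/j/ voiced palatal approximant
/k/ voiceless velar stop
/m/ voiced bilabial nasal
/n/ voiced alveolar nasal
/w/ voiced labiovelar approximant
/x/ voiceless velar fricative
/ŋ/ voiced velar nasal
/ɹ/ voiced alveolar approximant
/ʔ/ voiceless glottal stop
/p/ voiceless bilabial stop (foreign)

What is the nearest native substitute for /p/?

/d/ is closest: same manner (stop), place distance 3 (bilabial→alveolar), voicing differs (+1); total 4. Next closest is /m/ at distance 5.

d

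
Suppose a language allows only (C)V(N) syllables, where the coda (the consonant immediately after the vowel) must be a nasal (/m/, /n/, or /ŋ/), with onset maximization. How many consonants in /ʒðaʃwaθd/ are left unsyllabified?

4

Under (C)V(N), the unsyllabifiable consonants are /ʒ/, /ʃ/, /θ/, /d/ (only a nasal (/m/, /n/, or /ŋ/) is licensed in coda position; onsets are limited to one consonant).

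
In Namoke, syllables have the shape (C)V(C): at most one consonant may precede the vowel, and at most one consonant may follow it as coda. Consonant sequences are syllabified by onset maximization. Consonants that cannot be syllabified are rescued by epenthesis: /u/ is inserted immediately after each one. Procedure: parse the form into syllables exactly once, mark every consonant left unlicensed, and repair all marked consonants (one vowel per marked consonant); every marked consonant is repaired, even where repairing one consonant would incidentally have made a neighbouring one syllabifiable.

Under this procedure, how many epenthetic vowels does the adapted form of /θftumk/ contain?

3

The unsyllabifiable consonants are /θ/, /f/, /k/; each receives one epenthetic vowel.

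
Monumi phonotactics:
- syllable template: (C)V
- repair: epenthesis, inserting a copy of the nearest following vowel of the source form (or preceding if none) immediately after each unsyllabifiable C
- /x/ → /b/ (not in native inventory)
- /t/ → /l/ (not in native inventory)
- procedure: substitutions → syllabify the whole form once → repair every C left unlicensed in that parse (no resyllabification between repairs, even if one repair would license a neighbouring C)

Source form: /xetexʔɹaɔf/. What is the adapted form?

Substitution: /x/ → /b/, /t/ → /l/, giving /belebʔɹaɔf/.
Syllabifying with onset maximization leaves /b/, /ʔ/, /f/ stranded (no codas are permitted; onsets are limited to one consonant).
Inserting the epenthetic vowel yields /b/ → /ba/, /ʔ/ → /ʔa/, /f/ → /fɔ/.

belebaʔaɹaɔfɔ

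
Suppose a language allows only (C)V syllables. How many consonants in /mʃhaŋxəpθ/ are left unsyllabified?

5

Under (C)V, the unsyllabifiable consonants are /m/, /ʃ/, /ŋ/, /p/, /θ/ (no codas are permitted; onsets are limited to one consonant).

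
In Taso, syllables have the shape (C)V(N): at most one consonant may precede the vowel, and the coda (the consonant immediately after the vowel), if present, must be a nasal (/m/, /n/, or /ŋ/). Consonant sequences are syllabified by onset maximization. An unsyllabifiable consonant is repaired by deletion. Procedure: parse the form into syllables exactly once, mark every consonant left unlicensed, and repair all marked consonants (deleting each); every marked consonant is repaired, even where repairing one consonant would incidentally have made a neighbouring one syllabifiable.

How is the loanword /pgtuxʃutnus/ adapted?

tuʃunu

Syllabifying with onset maximization leaves /p/, /g/, /x/, /t/, /s/ stranded (only a nasal (/m/, /n/, or /ŋ/) is licensed in coda position; onsets are limited to one consonant).
Deletion applies to /p/, /g/, /x/, /t/, /s/.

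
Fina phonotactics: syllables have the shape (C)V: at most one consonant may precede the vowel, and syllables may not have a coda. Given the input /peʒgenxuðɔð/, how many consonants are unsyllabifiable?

Under (C)V, the unsyllabifiable consonants are /ʒ/, /n/, /ð/ (no codas are permitted; onsets are limited to one consonant).

3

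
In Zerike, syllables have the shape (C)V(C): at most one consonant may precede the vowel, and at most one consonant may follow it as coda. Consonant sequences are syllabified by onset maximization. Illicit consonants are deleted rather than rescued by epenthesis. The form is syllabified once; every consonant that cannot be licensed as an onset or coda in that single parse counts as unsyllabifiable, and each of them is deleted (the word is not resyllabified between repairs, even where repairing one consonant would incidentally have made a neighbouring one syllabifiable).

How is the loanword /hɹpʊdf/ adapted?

The consonants /h/, /ɹ/, /f/ cannot be parsed into a legal (C)V(C) syllable (at most one coda consonant is licensed; onsets are limited to one consonant).
Each unlicensed consonant is deleted: /h/, /ɹ/, /f/.

pʊd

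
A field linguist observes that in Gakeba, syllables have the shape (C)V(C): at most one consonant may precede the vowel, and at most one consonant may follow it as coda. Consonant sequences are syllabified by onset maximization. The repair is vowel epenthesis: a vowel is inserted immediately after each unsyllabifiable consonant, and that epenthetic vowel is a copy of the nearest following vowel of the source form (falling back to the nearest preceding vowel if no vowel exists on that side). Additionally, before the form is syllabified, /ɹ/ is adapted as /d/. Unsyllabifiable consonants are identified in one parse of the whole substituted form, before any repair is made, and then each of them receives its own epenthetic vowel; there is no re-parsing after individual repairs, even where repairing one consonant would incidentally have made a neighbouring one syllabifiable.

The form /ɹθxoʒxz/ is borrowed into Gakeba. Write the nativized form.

doθoxoʒxozo

Substitution: /ɹ/ → /d/, giving /dθxoʒxz/.
The consonants /d/, /θ/, /x/, /z/ cannot be parsed into a legal (C)V(C) syllable (at most one coda consonant is licensed; onsets are limited to one consonant).
Epenthesis after each stranded consonant: /d/ → /do/, /θ/ → /θo/, /x/ → /xo/, /z/ → /zo/.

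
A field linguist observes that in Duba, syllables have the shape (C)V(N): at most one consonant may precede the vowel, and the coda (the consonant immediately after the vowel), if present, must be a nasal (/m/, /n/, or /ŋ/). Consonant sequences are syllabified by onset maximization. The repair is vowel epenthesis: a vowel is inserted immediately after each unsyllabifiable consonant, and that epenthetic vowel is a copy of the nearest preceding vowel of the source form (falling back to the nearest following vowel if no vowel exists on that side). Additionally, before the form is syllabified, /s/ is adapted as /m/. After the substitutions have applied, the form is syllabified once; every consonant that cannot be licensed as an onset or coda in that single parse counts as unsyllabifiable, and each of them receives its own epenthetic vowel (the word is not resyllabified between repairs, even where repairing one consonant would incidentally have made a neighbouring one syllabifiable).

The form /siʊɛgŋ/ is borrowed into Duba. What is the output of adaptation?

miʊɛgɛŋɛ

Substitution: /s/ → /m/, giving /miʊɛgŋ/.
Syllabifying with onset maximization leaves /g/, /ŋ/ stranded (only a nasal (/m/, /n/, or /ŋ/) is licensed in coda position; onsets are limited to one consonant).
Inserting the epenthetic vowel yields /g/ → /gɛ/, /ŋ/ → /ŋɛ/.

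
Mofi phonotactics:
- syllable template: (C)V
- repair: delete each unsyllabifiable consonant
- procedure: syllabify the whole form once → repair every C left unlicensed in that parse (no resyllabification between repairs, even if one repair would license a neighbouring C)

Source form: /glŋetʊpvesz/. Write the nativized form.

ŋetʊve

Syllabifying with onset maximization leaves /g/, /l/, /p/, /s/, /z/ stranded (no codas are permitted; onsets are limited to one consonant).
Deletion applies to /g/, /l/, /p/, /s/, /z/.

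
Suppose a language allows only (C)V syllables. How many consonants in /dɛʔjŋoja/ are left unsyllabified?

2

The consonants /ʔ/, /j/ cannot be parsed into a legal (C)V syllable (no codas are permitted; onsets are limited to one consonant).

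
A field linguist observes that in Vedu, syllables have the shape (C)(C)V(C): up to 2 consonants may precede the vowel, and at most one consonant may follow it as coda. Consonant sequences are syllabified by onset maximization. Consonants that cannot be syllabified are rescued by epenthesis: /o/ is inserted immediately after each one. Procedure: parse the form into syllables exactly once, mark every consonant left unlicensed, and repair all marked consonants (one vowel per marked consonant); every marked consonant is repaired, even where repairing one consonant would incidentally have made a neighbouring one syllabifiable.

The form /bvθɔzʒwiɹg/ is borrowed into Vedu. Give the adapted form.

bovθɔzʒwiɹgo

Under (C)(C)V(C), the unsyllabifiable consonants are /b/, /g/ (at most one coda consonant is licensed; onsets may contain at most 2 consonants).
Epenthesis after each stranded consonant: /b/ → /bo/, /g/ → /go/.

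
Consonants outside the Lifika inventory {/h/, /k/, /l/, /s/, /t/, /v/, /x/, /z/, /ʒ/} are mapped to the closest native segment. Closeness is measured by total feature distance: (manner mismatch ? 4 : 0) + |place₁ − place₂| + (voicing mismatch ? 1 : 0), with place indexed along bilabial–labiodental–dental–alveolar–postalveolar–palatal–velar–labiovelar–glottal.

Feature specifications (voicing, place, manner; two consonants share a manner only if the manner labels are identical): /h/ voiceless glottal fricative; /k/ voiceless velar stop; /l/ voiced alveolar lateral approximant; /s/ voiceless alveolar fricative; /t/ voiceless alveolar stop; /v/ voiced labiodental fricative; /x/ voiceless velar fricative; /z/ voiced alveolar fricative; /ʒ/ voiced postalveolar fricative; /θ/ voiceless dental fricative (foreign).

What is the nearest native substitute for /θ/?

s

/s/ is closest: same manner (fricative), place distance 1 (dental→alveolar), same voicing; total 1. Next closest is /v/ at distance 2.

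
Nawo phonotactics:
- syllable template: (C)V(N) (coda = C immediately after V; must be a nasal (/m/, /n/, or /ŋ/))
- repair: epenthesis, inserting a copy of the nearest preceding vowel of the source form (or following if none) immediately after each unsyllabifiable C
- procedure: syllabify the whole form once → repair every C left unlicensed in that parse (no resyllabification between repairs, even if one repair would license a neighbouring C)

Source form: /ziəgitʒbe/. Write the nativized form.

ziəgitiʒibe

Under (C)V(N), the unsyllabifiable consonants are /t/, /ʒ/ (only a nasal (/m/, /n/, or /ŋ/) is licensed in coda position; onsets are limited to one consonant).
Each unlicensed consonant becomes the onset of a new syllable: /t/ → /ti/, /ʒ/ → /ʒi/.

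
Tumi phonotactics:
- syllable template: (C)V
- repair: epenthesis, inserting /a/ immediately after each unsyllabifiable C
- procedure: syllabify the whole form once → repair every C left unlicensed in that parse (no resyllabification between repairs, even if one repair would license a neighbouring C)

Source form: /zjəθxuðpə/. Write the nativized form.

zajəθaxuðapə

The consonants /z/, /θ/, /ð/ cannot be parsed into a legal (C)V syllable (no codas are permitted; onsets are limited to one consonant).
Inserting the epenthetic vowel yields /z/ → /za/, /θ/ → /θa/, /ð/ → /ða/.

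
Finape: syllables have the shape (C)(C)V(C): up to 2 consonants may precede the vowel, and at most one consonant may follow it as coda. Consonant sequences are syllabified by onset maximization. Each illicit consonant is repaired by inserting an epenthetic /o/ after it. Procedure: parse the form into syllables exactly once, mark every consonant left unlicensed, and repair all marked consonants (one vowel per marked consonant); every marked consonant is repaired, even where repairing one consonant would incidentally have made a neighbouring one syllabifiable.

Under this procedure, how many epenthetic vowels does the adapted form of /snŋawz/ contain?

2

The unsyllabifiable consonants are /s/, /z/; each receives one epenthetic vowel.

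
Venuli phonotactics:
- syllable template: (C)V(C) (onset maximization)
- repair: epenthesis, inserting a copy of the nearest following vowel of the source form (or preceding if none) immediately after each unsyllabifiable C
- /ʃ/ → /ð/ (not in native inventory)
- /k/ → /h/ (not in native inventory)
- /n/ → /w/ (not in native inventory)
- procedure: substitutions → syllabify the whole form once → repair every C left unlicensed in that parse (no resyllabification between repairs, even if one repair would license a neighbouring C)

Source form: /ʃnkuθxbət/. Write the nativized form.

ðuwuhuθxəbət

Substitution: /ʃ/ → /ð/, /n/ → /w/, /k/ → /h/, giving /ðwhuθxbət/.
Syllabifying with onset maximization leaves /ð/, /w/, /x/ stranded (at most one coda consonant is licensed; onsets are limited to one consonant).
Inserting the epenthetic vowel yields /ð/ → /ðu/, /w/ → /wu/, /x/ → /xə/.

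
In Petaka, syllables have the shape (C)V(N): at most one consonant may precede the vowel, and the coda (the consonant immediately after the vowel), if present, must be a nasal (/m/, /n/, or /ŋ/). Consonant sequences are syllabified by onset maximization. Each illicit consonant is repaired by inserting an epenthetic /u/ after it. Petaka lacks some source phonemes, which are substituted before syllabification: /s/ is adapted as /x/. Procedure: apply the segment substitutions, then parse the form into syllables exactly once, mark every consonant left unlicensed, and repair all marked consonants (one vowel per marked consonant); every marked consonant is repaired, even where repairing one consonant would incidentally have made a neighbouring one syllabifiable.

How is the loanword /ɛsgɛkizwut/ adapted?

Substitution: /s/ → /x/, giving /ɛxgɛkizwut/.
Under (C)V(N), the unsyllabifiable consonants are /x/, /z/, /t/ (only a nasal (/m/, /n/, or /ŋ/) is licensed in coda position; onsets are limited to one consonant).
Epenthesis after each stranded consonant: /x/ → /xu/, /z/ → /zu/, /t/ → /tu/.

ɛxugɛkizuwutu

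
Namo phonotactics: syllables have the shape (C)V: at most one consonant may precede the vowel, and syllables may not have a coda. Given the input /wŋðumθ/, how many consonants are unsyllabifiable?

Syllabifying with onset maximization leaves /w/, /ŋ/, /m/, /θ/ stranded (no codas are permitted; onsets are limited to one consonant).

4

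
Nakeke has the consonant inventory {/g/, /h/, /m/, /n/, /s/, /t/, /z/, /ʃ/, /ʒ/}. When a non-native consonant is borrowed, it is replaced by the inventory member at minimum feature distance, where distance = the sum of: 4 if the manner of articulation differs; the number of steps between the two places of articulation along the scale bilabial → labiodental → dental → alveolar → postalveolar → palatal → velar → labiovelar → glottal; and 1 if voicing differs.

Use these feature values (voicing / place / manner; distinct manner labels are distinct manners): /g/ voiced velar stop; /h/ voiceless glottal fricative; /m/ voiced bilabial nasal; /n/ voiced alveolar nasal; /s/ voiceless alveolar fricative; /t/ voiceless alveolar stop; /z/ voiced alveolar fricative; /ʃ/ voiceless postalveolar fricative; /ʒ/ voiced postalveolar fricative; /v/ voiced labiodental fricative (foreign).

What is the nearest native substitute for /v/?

/z/ is closest: same manner (fricative), place distance 2 (labiodental→alveolar), same voicing; total 2. Next closest is /s/ at distance 3.

z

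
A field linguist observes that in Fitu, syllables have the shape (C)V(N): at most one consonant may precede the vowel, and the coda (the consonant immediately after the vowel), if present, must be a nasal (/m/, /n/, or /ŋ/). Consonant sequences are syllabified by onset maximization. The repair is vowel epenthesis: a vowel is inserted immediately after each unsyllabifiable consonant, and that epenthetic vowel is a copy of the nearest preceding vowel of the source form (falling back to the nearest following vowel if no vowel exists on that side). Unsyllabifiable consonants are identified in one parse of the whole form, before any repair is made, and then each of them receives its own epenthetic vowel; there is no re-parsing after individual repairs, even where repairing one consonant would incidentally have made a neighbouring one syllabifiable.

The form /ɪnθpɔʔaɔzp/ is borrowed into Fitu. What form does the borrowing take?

The consonants /θ/, /z/, /p/ cannot be parsed into a legal (C)V(N) syllable (only a nasal (/m/, /n/, or /ŋ/) is licensed in coda position; onsets are limited to one consonant).
Each unlicensed consonant becomes the onset of a new syllable: /θ/ → /θɪ/, /z/ → /zɔ/, /p/ → /pɔ/.

ɪnθɪpɔʔaɔzɔpɔ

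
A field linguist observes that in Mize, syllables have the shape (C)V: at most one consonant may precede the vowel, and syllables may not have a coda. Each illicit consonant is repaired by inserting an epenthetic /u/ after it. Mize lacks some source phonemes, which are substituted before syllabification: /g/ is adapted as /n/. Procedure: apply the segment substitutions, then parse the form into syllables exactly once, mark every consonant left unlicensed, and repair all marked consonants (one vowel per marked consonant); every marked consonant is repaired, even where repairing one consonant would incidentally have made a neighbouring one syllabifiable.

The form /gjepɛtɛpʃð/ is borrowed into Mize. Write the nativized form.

nujepɛtɛpuʃuðu

Substitution: /g/ → /n/, giving /njepɛtɛpʃð/.
Under (C)V, the unsyllabifiable consonants are /n/, /p/, /ʃ/, /ð/ (no codas are permitted; onsets are limited to one consonant).
Epenthesis after each stranded consonant: /n/ → /nu/, /p/ → /pu/, /ʃ/ → /ʃu/, /ð/ → /ðu/.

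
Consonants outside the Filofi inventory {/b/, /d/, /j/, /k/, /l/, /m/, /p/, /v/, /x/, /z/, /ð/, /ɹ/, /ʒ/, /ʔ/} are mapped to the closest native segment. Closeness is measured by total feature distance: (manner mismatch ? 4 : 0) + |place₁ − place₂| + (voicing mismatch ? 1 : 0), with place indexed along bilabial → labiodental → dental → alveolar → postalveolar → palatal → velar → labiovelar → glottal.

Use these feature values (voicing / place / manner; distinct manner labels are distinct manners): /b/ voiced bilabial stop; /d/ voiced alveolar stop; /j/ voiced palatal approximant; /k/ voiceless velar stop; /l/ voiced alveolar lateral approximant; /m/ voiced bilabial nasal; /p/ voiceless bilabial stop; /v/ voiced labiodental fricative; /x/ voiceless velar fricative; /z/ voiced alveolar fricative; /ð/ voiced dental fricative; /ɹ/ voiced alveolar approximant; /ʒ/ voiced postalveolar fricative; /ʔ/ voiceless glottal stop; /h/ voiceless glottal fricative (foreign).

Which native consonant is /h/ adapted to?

/x/ is closest: same manner (fricative), place distance 2 (glottal→velar), same voicing; total 2. Next closest is /ʔ/ at distance 4.

x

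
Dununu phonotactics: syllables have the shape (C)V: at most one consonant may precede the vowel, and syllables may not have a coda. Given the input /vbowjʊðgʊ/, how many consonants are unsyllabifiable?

3

Under (C)V, the unsyllabifiable consonants are /v/, /w/, /ð/ (no codas are permitted; onsets are limited to one consonant).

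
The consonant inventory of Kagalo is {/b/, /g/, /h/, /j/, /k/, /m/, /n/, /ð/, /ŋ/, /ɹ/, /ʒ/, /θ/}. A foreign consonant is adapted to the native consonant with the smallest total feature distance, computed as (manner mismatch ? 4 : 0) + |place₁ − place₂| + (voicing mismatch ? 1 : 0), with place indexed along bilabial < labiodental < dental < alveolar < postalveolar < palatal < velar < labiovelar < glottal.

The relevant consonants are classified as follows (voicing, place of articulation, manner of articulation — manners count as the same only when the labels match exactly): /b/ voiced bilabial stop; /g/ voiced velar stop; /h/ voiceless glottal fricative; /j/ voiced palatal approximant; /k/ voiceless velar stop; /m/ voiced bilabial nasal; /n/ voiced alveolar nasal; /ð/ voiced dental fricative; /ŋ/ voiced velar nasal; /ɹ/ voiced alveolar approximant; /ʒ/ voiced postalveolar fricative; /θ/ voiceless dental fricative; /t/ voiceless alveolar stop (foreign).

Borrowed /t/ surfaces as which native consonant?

k

/k/ is closest: same manner (stop), place distance 3 (alveolar→velar), same voicing; total 3. Next closest is /b/ at distance 4.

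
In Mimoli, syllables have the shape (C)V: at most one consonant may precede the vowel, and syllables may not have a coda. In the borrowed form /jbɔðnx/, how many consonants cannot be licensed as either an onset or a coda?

The consonants /j/, /ð/, /n/, /x/ cannot be parsed into a legal (C)V syllable (no codas are permitted; onsets are limited to one consonant).

4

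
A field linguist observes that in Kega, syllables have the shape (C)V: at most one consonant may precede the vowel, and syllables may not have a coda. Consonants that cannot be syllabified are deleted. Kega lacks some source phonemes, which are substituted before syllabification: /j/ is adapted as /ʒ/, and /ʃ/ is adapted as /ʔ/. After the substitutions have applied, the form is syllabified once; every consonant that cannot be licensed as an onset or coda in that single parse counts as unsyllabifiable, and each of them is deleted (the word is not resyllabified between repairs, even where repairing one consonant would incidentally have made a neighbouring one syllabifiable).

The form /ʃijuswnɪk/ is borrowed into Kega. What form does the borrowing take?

ʔiʒunɪ

Substitution: /ʃ/ → /ʔ/, /j/ → /ʒ/, giving /ʔiʒuswnɪk/.
The consonants /s/, /w/, /k/ cannot be parsed into a legal (C)V syllable (no codas are permitted; onsets are limited to one consonant).
Deleting the stranded consonants removes /s/, /w/, /k/.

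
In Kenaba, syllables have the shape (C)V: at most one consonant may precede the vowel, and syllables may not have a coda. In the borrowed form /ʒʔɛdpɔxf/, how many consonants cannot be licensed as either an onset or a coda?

Under (C)V, the unsyllabifiable consonants are /ʒ/, /d/, /x/, /f/ (no codas are permitted; onsets are limited to one consonant).

4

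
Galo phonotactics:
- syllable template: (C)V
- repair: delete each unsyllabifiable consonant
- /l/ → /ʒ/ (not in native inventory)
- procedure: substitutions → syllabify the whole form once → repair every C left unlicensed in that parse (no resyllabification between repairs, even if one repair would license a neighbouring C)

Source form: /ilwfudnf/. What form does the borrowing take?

Substitution: /l/ → /ʒ/, giving /iʒwfudnf/.
The consonants /ʒ/, /w/, /d/, /n/, /f/ cannot be parsed into a legal (C)V syllable (no codas are permitted; onsets are limited to one consonant).
Deleting the stranded consonants removes /ʒ/, /w/, /d/, /n/, /f/.

ifu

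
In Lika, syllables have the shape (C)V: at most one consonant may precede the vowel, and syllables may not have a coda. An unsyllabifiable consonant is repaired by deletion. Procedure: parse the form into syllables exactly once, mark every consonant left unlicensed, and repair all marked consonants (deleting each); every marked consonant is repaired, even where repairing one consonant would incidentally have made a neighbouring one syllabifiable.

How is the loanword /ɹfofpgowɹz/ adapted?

fogo

The consonants /ɹ/, /f/, /p/, /w/, /ɹ/, /z/ cannot be parsed into a legal (C)V syllable (no codas are permitted; onsets are limited to one consonant).
Each unlicensed consonant is deleted: /ɹ/, /f/, /p/, /w/, /ɹ/, /z/.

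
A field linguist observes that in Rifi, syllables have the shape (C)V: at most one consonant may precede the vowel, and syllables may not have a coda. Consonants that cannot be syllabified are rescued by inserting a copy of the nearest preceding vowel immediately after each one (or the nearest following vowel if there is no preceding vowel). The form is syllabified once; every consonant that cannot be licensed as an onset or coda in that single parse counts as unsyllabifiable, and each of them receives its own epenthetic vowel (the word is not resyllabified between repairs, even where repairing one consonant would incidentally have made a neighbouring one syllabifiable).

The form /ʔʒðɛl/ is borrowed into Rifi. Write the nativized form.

ʔɛʒɛðɛlɛ

Syllabifying with onset maximization leaves /ʔ/, /ʒ/, /l/ stranded (no codas are permitted; onsets are limited to one consonant).
Epenthesis after each stranded consonant: /ʔ/ → /ʔɛ/, /ʒ/ → /ʒɛ/, /l/ → /lɛ/.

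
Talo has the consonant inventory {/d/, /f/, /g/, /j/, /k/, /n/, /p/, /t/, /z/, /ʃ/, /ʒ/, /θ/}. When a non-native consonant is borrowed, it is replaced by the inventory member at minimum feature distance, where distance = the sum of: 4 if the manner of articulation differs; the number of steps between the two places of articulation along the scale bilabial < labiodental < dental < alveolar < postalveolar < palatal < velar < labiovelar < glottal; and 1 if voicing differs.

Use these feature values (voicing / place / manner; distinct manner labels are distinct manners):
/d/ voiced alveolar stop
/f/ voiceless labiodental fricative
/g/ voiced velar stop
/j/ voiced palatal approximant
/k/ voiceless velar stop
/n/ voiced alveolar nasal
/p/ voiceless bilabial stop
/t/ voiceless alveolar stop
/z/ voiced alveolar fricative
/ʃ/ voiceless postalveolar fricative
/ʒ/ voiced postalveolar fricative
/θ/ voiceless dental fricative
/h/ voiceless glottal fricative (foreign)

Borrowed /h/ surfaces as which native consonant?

/ʃ/ is closest: same manner (fricative), place distance 4 (glottal→postalveolar), same voicing; total 4. Next closest is /ʒ/ at distance 5.

ʃ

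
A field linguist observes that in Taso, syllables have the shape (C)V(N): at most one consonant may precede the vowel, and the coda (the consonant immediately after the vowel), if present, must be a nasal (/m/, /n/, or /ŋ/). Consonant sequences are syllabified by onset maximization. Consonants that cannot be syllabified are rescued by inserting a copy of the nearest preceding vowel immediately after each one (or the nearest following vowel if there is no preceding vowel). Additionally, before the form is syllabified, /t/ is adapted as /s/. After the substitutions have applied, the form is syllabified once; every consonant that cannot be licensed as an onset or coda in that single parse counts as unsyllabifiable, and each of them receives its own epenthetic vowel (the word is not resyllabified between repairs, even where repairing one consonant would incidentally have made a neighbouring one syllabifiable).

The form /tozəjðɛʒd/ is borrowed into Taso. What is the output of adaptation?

Substitution: /t/ → /s/, giving /sozəjðɛʒd/.
Syllabifying with onset maximization leaves /j/, /ʒ/, /d/ stranded (only a nasal (/m/, /n/, or /ŋ/) is licensed in coda position; onsets are limited to one consonant).
Epenthesis after each stranded consonant: /j/ → /jə/, /ʒ/ → /ʒɛ/, /d/ → /dɛ/.

sozəjəðɛʒɛdɛ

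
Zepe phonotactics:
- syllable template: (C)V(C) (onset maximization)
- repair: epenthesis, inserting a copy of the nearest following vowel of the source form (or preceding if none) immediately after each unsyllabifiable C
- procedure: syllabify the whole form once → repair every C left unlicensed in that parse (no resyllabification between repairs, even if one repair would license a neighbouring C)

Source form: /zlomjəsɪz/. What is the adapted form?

Syllabifying with onset maximization leaves /z/ stranded (at most one coda consonant is licensed; onsets are limited to one consonant).
Each unlicensed consonant becomes the onset of a new syllable: /z/ → /zo/.

zolomjəsɪz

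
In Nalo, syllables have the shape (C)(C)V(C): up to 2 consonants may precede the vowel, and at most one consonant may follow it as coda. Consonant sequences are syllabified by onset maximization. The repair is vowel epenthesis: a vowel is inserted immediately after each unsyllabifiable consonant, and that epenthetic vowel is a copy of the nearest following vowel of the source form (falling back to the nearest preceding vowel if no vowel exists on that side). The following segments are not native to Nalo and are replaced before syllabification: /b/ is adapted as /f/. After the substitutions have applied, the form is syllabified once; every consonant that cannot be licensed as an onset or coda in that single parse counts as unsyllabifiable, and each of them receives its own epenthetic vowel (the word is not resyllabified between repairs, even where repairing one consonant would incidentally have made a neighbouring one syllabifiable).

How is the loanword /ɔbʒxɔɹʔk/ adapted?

Substitution: /b/ → /f/, giving /ɔfʒxɔɹʔk/.
The consonants /ʔ/, /k/ cannot be parsed into a legal (C)(C)V(C) syllable (at most one coda consonant is licensed; onsets may contain at most 2 consonants).
Each unlicensed consonant becomes the onset of a new syllable: /ʔ/ → /ʔɔ/, /k/ → /kɔ/.

ɔfʒxɔɹʔɔkɔ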